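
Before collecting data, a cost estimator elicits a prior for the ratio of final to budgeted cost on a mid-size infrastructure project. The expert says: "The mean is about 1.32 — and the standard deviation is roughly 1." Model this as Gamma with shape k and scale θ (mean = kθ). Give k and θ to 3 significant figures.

For Gamma(k, scale θ): mean = kθ, variance = kθ², so CV = 1/√k.
CV = SD/mean = 1/1.32 = 0.7576, hence k = 1/CV² = 1.74.
Then θ = mean/k = 1.32/1.74 = 0.758.

k ≈ 1.74, θ ≈ 0.758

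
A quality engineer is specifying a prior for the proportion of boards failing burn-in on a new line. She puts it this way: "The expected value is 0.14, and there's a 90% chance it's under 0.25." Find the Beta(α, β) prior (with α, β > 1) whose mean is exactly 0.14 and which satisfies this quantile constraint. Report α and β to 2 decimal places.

α ≈ 2.49, β ≈ 15.27

With mean 0.14 fixed, write α = 0.14s, β = 0.86s where s = α+β.
Need P(θ < 0.25) = 0.9 under Beta(0.14s, 0.86s). Normal approximation: (q−m)/√(m(1−m)/s) ≈ z_{0.9} = 1.28, so s ≈ 0.14·0.86·(1.28)²/(0.25−0.14)² = 16.3.
At s = 16.3: P(θ<0.25) ≈ 0.893. Adjusting to match 0.9 gives s ≈ 17.76.
So α = 0.14·17.76 ≈ 2.49, β = 0.86·17.76 ≈ 15.27.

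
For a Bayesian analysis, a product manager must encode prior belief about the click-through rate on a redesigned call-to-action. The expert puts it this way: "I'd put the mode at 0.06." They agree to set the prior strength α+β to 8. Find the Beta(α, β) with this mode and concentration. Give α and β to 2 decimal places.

α = 1.36, β = 6.64

For α,β > 1 the Beta mode is (α−1)/(α+β−2). With α+β = 8, the mode is (α−1)/6.
Set (α−1)/6 = 0.06 → α = 1 + 0.06·6 = 1.36.
β = 8 − α = 6.64.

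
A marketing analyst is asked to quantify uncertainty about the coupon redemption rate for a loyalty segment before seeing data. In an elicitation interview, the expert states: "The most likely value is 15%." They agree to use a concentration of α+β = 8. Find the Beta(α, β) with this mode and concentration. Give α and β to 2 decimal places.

For α,β > 1 the Beta mode is (α−1)/(α+β−2). With α+β = 8, the mode is (α−1)/6.
Set (α−1)/6 = 0.15 → α = 1 + 0.15·6 = 1.90.
β = 8 − α = 6.10.

α = 1.90, β = 6.10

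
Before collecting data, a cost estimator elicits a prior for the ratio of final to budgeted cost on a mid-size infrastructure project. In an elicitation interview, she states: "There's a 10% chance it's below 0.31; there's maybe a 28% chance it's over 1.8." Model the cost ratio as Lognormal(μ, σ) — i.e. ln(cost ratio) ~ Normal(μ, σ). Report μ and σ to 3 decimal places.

If T ~ Lognormal(μ,σ) then ln T ~ Normal(μ,σ), so the p-quantile of ln T is μ + z_p·σ.
ln(0.31) = -1.171 and ln(1.8) = 0.5878; z_{0.1} = -1.282, z_{0.72} = 0.5828.
σ = (0.5878 − -1.171)/(0.5828 − (-1.282)) = 0.943.
μ = -1.171 − (-1.282)·0.943 = 0.038.

μ ≈ 0.038, σ ≈ 0.943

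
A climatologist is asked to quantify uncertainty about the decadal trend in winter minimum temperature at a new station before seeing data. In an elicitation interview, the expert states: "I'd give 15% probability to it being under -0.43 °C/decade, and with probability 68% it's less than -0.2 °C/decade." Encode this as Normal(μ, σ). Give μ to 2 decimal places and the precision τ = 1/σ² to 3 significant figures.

The p-quantile of Normal(μ,σ) is μ + z_p·σ, with z_{0.15} = -1.036 and z_{0.68} = 0.4677.
Eliminate σ: μ = (z₂·x₁ − z₁·x₂)/(z₂ − z₁) = (0.4677·-0.43 − (-1.036)·-0.2)/1.504 = -0.27.
Then σ = (x₂ − x₁)/(z₂ − z₁) = (-0.2 − -0.43)/1.504 = 0.15.
Precision τ = 1/σ² = 1/0.1529² = 42.8.

μ = -0.27, τ = 42.8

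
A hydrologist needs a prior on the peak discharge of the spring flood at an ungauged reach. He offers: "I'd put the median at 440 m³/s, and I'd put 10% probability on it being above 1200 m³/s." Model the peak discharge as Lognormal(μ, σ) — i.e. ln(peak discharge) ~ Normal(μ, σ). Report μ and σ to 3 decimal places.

If T ~ Lognormal(μ,σ) then ln T ~ Normal(μ,σ), so the p-quantile of ln T is μ + z_p·σ.
ln(440) = 6.087 and ln(1200) = 7.09; z_{0.5} = 0, z_{0.9} = 1.282.
σ = (7.09 − 6.087)/(1.282 − (0)) = 0.783.
μ = 6.087 − (0)·0.783 = 6.087.

μ ≈ 6.087, σ ≈ 0.783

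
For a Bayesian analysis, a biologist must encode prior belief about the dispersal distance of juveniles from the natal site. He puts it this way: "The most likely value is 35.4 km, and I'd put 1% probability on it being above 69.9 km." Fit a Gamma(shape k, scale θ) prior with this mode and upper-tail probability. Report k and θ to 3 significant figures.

k ≈ 11.6, θ ≈ 3.33

Gamma(k,θ) with k>1 has mode (k−1)θ, so θ = 35.4/(k−1).
Need P(X < 69.9) = 0.99 with θ tied to k this way. Start at k = 2, θ = 35.4: P(X<69.9) ≈ 0.587.
Too low — raise k to concentrate. Iterating converges to k ≈ 11.6.
Then θ = 35.4/(11.6−1) ≈ 3.33.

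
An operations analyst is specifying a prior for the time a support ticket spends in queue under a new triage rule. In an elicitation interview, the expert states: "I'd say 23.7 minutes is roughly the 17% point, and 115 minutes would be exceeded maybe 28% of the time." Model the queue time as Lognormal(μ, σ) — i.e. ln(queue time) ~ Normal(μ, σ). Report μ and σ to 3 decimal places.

μ ≈ 4.146, σ ≈ 1.028

If T ~ Lognormal(μ,σ) then ln T ~ Normal(μ,σ), so the p-quantile of ln T is μ + z_p·σ.
ln(23.7) = 3.165 and ln(115) = 4.745; z_{0.17} = -0.9542, z_{0.72} = 0.5828.
σ = (4.745 − 3.165)/(0.5828 − (-0.9542)) = 1.028.
μ = 3.165 − (-0.9542)·1.028 = 4.146.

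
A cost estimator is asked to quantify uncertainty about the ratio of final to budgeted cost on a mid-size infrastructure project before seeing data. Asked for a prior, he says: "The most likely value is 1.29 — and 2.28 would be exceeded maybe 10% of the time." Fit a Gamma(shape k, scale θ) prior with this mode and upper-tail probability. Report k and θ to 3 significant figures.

Gamma(k,θ) with k>1 has mode (k−1)θ, so θ = 1.29/(k−1).
Need P(X < 2.28) = 0.9 with θ tied to k this way. Start at k = 2, θ = 1.29: P(X<2.28) ≈ 0.527.
Too low — raise k to concentrate. Iterating converges to k ≈ 6.86.
Then θ = 1.29/(6.86−1) ≈ 0.22.

k ≈ 6.86, θ ≈ 0.22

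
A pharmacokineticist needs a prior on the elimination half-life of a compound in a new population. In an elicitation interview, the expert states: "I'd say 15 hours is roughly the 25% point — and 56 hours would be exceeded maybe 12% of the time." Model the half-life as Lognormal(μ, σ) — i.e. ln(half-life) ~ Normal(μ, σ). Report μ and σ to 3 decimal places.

If T ~ Lognormal(μ,σ) then ln T ~ Normal(μ,σ), so the p-quantile of ln T is μ + z_p·σ.
ln(15) = 2.708 and ln(56) = 4.025; z_{0.25} = -0.6745, z_{0.88} = 1.175.
σ = (4.025 − 2.708)/(1.175 − (-0.6745)) = 0.712.
μ = 2.708 − (-0.6745)·0.712 = 3.188.

μ ≈ 3.188, σ ≈ 0.712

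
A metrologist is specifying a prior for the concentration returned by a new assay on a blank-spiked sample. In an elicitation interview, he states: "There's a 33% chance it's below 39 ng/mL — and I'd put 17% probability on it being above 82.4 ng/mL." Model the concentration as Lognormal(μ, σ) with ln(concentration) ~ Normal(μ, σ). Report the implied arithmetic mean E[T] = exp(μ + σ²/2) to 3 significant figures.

If T ~ Lognormal(μ,σ) then ln T ~ Normal(μ,σ), so the p-quantile of ln T is μ + z_p·σ.
ln(39) = 3.664 and ln(82.4) = 4.412; z_{0.33} = -0.4399, z_{0.83} = 0.9542.
σ = (4.412 − 3.664)/(0.9542 − (-0.4399)) = 0.537.
μ = 3.664 − (-0.4399)·0.537 = 3.900.
E[T] = exp(μ + σ²/2) = exp(3.900 + 0.1440) = 57 ng/mL.

E[T] ≈ 57 ng/mL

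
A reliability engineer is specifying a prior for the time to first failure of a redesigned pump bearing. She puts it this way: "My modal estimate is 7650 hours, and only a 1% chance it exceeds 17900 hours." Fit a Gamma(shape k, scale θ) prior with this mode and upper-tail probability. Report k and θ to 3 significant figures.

Gamma(k,θ) with k>1 has mode (k−1)θ, so θ = 7650/(k−1).
Need P(X < 17900) = 0.99 with θ tied to k this way. Start at k = 2, θ = 7650: P(X<17900) ≈ 0.678.
Too low — raise k to concentrate. Iterating converges to k ≈ 7.59.
Then θ = 7650/(7.59−1) ≈ 1160.

k ≈ 7.59, θ ≈ 1160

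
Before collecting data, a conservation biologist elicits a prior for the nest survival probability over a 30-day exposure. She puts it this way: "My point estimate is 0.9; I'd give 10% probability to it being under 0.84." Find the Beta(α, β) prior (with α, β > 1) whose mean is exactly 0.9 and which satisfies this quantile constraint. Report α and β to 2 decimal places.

With mean 0.9 fixed, write α = 0.9s, β = 0.1s where s = α+β.
Need P(θ < 0.84) = 0.1 under Beta(0.9s, 0.1s). Normal approximation: (q−m)/√(m(1−m)/s) ≈ z_{0.1} = -1.28, so s ≈ 0.9·0.1·(-1.28)²/(0.84−0.9)² = 41.1.
At s = 41.1: P(θ<0.84) ≈ 0.107. Adjusting to match 0.1 gives s ≈ 44.51.
So α = 0.9·44.51 ≈ 40.06, β = 0.1·44.51 ≈ 4.45.

α ≈ 40.06, β ≈ 4.45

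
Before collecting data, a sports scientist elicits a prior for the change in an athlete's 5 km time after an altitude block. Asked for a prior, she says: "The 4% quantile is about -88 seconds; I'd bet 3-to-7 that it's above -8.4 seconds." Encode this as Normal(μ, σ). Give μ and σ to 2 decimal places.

μ = -26.75, σ = 34.99

For Normal(μ,σ), the p-quantile is μ + z_p·σ. Here z_{0.04} = -1.751, z_{0.7} = 0.5244.
So -88 = μ − 1.751σ and -8.4 = μ + 0.5244σ.
Subtracting: σ = (-8.4 − -88)/(0.5244 − (-1.751)) = 34.99.
Then μ = -88 − (-1.751)·34.99 = -26.75.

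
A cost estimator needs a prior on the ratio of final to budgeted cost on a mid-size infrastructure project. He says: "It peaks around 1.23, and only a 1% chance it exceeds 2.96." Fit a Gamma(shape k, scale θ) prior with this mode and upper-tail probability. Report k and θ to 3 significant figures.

k ≈ 7.14, θ ≈ 0.2

Gamma(k,θ) with k>1 has mode (k−1)θ, so θ = 1.23/(k−1).
Need P(X < 2.96) = 0.99 with θ tied to k this way. Start at k = 2, θ = 1.23: P(X<2.96) ≈ 0.693.
Too low — raise k to concentrate. Iterating converges to k ≈ 7.14.
Then θ = 1.23/(7.14−1) ≈ 0.2.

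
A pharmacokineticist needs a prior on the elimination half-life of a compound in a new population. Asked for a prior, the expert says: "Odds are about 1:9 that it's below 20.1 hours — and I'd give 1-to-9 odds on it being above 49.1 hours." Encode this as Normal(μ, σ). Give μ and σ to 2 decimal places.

The p-quantile of Normal(μ,σ) is μ + z_p·σ, with z_{0.1} = -1.282 and z_{0.9} = 1.282.
Eliminate σ: μ = (z₂·x₁ − z₁·x₂)/(z₂ − z₁) = (1.282·20.1 − (-1.282)·49.1)/2.563 = 34.60.
Then σ = (x₂ − x₁)/(z₂ − z₁) = (49.1 − 20.1)/2.563 = 11.31.

μ = 34.60, σ = 11.31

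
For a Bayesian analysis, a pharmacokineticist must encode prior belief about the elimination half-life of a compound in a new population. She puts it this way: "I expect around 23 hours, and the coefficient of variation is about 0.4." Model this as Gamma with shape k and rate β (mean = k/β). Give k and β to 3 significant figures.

For Gamma(k, rate β): mean = k/β, variance = k/β², so CV = 1/√k.
CV = 0.4, hence k = 1/CV² = 6.25.
Then β = k/mean = 6.25/23 = 0.272.

k ≈ 6.25, β ≈ 0.272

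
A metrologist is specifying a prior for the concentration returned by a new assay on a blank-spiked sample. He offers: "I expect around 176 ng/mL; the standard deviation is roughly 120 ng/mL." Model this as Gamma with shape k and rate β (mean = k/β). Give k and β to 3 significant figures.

For Gamma(k, rate β): mean = k/β, variance = k/β², so CV = 1/√k.
CV = SD/mean = 120/176 = 0.6818, hence k = 1/CV² = 2.15.
Then β = k/mean = 2.15/176 = 0.0122.

k ≈ 2.15, β ≈ 0.0122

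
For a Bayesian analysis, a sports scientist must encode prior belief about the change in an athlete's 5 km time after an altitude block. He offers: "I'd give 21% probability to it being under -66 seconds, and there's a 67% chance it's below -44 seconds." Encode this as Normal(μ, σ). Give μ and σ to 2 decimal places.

μ = -51.77, σ = 17.65

For Normal(μ,σ), the p-quantile is μ + z_p·σ. Here z_{0.21} = -0.8064, z_{0.67} = 0.4399.
So -66 = μ − 0.8064σ and -44 = μ + 0.4399σ.
Subtracting: σ = (-44 − -66)/(0.4399 − (-0.8064)) = 17.65.
Then μ = -66 − (-0.8064)·17.65 = -51.77.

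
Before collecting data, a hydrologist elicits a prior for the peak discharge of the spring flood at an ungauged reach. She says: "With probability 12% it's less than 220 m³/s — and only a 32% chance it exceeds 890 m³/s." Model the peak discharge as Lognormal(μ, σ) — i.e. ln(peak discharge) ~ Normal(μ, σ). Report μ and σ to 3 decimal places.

μ ≈ 6.393, σ ≈ 0.851

If T ~ Lognormal(μ,σ) then ln T ~ Normal(μ,σ), so the p-quantile of ln T is μ + z_p·σ.
ln(220) = 5.394 and ln(890) = 6.791; z_{0.12} = -1.175, z_{0.68} = 0.4677.
σ = (6.791 − 5.394)/(0.4677 − (-1.175)) = 0.851.
μ = 5.394 − (-1.175)·0.851 = 6.393.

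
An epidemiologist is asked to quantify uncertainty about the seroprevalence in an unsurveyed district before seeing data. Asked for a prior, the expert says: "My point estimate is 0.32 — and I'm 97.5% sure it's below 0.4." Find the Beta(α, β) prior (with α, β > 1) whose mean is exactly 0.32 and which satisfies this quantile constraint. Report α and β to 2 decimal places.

With mean 0.32 fixed, write α = 0.32s, β = 0.68s where s = α+β.
Need P(θ < 0.4) = 0.975 under Beta(0.32s, 0.68s). Normal approximation: (q−m)/√(m(1−m)/s) ≈ z_{0.975} = 1.96, so s ≈ 0.32·0.68·(1.96)²/(0.4−0.32)² = 130.6.
At s = 130.6: P(θ<0.4) ≈ 0.972. Adjusting to match 0.975 gives s ≈ 137.56.
So α = 0.32·137.56 ≈ 44.02, β = 0.68·137.56 ≈ 93.54.

α ≈ 44.02, β ≈ 93.54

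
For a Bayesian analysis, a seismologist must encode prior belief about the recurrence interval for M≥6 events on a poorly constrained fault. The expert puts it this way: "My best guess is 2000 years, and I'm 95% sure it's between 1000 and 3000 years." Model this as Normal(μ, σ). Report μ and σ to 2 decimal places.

μ = 2000.00, σ = 510.21

A symmetric 95% interval runs μ ± z·σ with z = 1.96.
Half-width = 1000, so σ = 1000/1.96 = 510.21.
μ is the stated best guess, 2000.00.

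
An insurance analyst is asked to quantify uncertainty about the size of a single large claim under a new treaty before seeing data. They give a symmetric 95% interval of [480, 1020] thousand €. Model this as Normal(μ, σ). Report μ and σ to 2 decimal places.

A symmetric 95% interval runs μ ± z·σ with z = 1.96.
Half-width = 270, so σ = 270/1.96 = 137.76.
μ is the interval midpoint, 750.00.

μ = 750.00, σ = 137.76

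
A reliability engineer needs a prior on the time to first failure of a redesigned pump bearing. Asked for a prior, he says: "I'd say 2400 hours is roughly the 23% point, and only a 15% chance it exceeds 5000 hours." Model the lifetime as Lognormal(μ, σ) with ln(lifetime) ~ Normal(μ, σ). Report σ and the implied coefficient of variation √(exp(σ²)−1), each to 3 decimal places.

σ ≈ 0.413, CV ≈ 0.432

If T ~ Lognormal(μ,σ) then ln T ~ Normal(μ,σ), so the p-quantile of ln T is μ + z_p·σ.
ln(2400) = 7.783 and ln(5000) = 8.517; z_{0.23} = -0.7388, z_{0.85} = 1.036.
σ = (8.517 − 7.783)/(1.036 − (-0.7388)) = 0.413.
μ = 7.783 − (-0.7388)·0.413 = 8.089.
CV = √(exp(σ²)−1) = √(exp(0.1709)−1) = 0.432.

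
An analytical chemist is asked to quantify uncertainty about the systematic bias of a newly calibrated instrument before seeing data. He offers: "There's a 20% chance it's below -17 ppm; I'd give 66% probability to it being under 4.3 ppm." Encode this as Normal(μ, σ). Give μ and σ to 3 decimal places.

The p-quantile of Normal(μ,σ) is μ + z_p·σ, with z_{0.2} = -0.8416 and z_{0.66} = 0.4125.
Eliminate σ: μ = (z₂·x₁ − z₁·x₂)/(z₂ − z₁) = (0.4125·-17 − (-0.8416)·4.3)/1.254 = -2.705.
Then σ = (x₂ − x₁)/(z₂ − z₁) = (4.3 − -17)/1.254 = 16.985.

μ = -2.705, σ = 16.985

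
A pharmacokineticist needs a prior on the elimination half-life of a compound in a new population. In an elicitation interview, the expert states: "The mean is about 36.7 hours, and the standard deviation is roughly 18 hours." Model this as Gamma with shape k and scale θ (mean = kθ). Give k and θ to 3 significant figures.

k ≈ 4.16, θ ≈ 8.83

For Gamma(k, scale θ): mean = kθ, variance = kθ², so CV = 1/√k.
CV = SD/mean = 18/36.7 = 0.4905, hence k = 1/CV² = 4.16.
Then θ = mean/k = 36.7/4.16 = 8.83.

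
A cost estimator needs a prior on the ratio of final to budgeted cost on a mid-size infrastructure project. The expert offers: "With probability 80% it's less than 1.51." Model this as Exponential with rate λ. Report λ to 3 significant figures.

P(T < 1.51) = 1 − e^(−λ·1.51) = 0.8, so λ = −ln(1−0.8)/1.51 = −ln(0.2)/1.51 = 1.07.

λ ≈ 1.07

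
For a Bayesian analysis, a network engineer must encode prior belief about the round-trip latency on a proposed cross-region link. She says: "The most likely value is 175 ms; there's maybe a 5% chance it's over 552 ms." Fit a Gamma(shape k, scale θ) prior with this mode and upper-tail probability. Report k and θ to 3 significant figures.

k ≈ 2.99, θ ≈ 87.8

Gamma(k,θ) with k>1 has mode (k−1)θ, so θ = 175/(k−1).
Need P(X < 552) = 0.95 with θ tied to k this way. Start at k = 2, θ = 175: P(X<552) ≈ 0.823.
Too low — raise k to concentrate. Iterating converges to k ≈ 2.99.
Then θ = 175/(2.99−1) ≈ 87.8.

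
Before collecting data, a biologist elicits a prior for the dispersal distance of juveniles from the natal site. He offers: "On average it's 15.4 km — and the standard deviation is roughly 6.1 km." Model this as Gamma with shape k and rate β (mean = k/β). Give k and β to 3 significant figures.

For Gamma(k, rate β): mean = k/β, variance = k/β², so CV = 1/√k.
CV = SD/mean = 6.1/15.4 = 0.3961, hence k = 1/CV² = 6.37.
Then β = k/mean = 6.37/15.4 = 0.414.

k ≈ 6.37, β ≈ 0.414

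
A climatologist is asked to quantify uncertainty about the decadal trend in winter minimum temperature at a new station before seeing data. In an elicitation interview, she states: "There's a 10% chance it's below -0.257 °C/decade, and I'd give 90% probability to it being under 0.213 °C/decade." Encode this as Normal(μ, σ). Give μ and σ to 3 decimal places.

The p-quantile of Normal(μ,σ) is μ + z_p·σ, with z_{0.1} = -1.282 and z_{0.9} = 1.282.
Eliminate σ: μ = (z₂·x₁ − z₁·x₂)/(z₂ − z₁) = (1.282·-0.257 − (-1.282)·0.213)/2.563 = -0.022.
Then σ = (x₂ − x₁)/(z₂ − z₁) = (0.213 − -0.257)/2.563 = 0.183.

μ = -0.022, σ = 0.183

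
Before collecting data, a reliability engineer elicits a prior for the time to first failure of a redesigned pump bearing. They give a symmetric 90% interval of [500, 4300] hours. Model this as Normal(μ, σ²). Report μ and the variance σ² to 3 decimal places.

μ = 2400.000, σ² = 1334297.549

A symmetric 90% interval runs μ ± z·σ with z = 1.645.
Half-width = 1900, so σ = 1900/1.645 = 1155.1180 and σ² = 1334297.549.
μ is the interval midpoint, 2400.000.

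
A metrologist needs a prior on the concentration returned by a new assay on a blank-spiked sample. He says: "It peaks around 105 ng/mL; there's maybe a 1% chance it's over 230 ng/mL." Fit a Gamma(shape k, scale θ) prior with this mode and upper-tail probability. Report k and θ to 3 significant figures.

k ≈ 8.85, θ ≈ 13.4

Gamma(k,θ) with k>1 has mode (k−1)θ, so θ = 105/(k−1).
Need P(X < 230) = 0.99 with θ tied to k this way. Start at k = 2, θ = 105: P(X<230) ≈ 0.643.
Too low — raise k to concentrate. Iterating converges to k ≈ 8.85.
Then θ = 105/(8.85−1) ≈ 13.4.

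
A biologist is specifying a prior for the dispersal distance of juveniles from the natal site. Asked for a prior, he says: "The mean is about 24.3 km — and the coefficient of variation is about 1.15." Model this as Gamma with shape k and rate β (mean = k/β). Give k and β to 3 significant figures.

k ≈ 0.756, β ≈ 0.0311

For Gamma(k, rate β): mean = k/β, variance = k/β², so CV = 1/√k.
CV = 1.15, hence k = 1/CV² = 0.756.
Then β = k/mean = 0.756/24.3 = 0.0311.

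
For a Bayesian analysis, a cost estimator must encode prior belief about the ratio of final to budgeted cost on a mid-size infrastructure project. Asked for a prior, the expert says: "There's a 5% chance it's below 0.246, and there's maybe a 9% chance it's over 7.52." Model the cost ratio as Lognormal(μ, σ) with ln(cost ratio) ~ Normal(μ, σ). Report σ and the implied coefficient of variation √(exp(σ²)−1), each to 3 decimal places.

σ ≈ 1.145, CV ≈ 1.647

If T ~ Lognormal(μ,σ) then ln T ~ Normal(μ,σ), so the p-quantile of ln T is μ + z_p·σ.
ln(0.246) = -1.402 and ln(7.52) = 2.018; z_{0.05} = -1.645, z_{0.91} = 1.341.
σ = (2.018 − -1.402)/(1.341 − (-1.645)) = 1.145.
μ = -1.402 − (-1.645)·1.145 = 0.482.
CV = √(exp(σ²)−1) = √(exp(1.3122)−1) = 1.647.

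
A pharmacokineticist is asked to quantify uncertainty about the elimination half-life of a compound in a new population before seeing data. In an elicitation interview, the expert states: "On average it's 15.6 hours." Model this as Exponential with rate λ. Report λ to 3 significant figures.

λ ≈ 0.0641

Exponential mean = 1/λ, so λ = 1/15.6 = 0.0641.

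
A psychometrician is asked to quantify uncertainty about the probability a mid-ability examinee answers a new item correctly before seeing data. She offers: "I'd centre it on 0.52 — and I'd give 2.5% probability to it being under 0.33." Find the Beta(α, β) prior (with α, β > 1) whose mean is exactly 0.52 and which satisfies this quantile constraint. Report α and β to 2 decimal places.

With mean 0.52 fixed, write α = 0.52s, β = 0.48s where s = α+β.
Need P(θ < 0.33) = 0.025 under Beta(0.52s, 0.48s). Normal approximation: (q−m)/√(m(1−m)/s) ≈ z_{0.025} = -1.96, so s ≈ 0.52·0.48·(-1.96)²/(0.33−0.52)² = 26.6.
At s = 26.6: P(θ<0.33) ≈ 0.023. Adjusting to match 0.025 gives s ≈ 25.50.
So α = 0.52·25.50 ≈ 13.26, β = 0.48·25.50 ≈ 12.24.

α ≈ 13.26, β ≈ 12.24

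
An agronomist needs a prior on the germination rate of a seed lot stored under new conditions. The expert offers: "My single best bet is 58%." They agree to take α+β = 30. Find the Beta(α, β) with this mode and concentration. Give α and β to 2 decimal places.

For α,β > 1 the Beta mode is (α−1)/(α+β−2). With α+β = 30, the mode is (α−1)/28.
Set (α−1)/28 = 0.58 → α = 1 + 0.58·28 = 17.24.
β = 30 − α = 12.76.

α = 17.24, β = 12.76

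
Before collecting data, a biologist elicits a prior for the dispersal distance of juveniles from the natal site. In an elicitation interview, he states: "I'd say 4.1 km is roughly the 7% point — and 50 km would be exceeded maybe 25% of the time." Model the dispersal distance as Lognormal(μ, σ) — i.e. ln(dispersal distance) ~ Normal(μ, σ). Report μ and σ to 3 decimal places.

If T ~ Lognormal(μ,σ) then ln T ~ Normal(μ,σ), so the p-quantile of ln T is μ + z_p·σ.
ln(4.1) = 1.411 and ln(50) = 3.912; z_{0.07} = -1.476, z_{0.75} = 0.6745.
σ = (3.912 − 1.411)/(0.6745 − (-1.476)) = 1.163.
μ = 1.411 − (-1.476)·1.163 = 3.128.

μ ≈ 3.128, σ ≈ 1.163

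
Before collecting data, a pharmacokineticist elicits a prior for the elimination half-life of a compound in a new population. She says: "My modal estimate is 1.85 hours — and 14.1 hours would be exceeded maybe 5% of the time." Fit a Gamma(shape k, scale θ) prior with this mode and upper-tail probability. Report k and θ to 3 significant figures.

k ≈ 1.52, θ ≈ 3.58

Gamma(k,θ) with k>1 has mode (k−1)θ, so θ = 1.85/(k−1).
Need P(X < 14.1) = 0.95 with θ tied to k this way. Start at k = 2, θ = 1.85: P(X<14.1) ≈ 0.996.
Too high — lower k to spread out. Iterating converges to k ≈ 1.52.
Then θ = 1.85/(1.52−1) ≈ 3.58.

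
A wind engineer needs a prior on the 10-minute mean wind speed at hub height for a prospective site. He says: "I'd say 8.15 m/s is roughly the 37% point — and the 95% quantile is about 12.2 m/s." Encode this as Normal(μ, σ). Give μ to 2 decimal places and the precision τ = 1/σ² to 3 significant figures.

The p-quantile of Normal(μ,σ) is μ + z_p·σ, with z_{0.37} = -0.3319 and z_{0.95} = 1.645.
Eliminate σ: μ = (z₂·x₁ − z₁·x₂)/(z₂ − z₁) = (1.645·8.15 − (-0.3319)·12.2)/1.977 = 8.83.
Then σ = (x₂ − x₁)/(z₂ − z₁) = (12.2 − 8.15)/1.977 = 2.05.
Precision τ = 1/σ² = 1/2.049² = 0.238.

μ = 8.83, τ = 0.238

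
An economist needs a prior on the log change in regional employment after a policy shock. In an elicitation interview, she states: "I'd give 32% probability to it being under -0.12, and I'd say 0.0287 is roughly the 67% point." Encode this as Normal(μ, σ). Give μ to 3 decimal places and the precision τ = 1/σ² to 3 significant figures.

μ = -0.043, τ = 37.3

The p-quantile of Normal(μ,σ) is μ + z_p·σ, with z_{0.32} = -0.4677 and z_{0.67} = 0.4399.
Eliminate σ: μ = (z₂·x₁ − z₁·x₂)/(z₂ − z₁) = (0.4399·-0.12 − (-0.4677)·0.0287)/0.9076 = -0.043.
Then σ = (x₂ − x₁)/(z₂ − z₁) = (0.0287 − -0.12)/0.9076 = 0.164.
Precision τ = 1/σ² = 1/0.1638² = 37.3.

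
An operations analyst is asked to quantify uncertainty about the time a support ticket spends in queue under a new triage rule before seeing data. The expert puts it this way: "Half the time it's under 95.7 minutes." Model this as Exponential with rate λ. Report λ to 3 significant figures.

Exponential median = ln 2 / λ, so λ = ln 2 / 95.7 = 0.00724.

λ ≈ 0.00724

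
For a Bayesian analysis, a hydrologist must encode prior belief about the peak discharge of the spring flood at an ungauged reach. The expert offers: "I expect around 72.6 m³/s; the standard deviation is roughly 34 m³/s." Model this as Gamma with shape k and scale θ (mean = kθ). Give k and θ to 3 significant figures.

For Gamma(k, scale θ): mean = kθ, variance = kθ², so CV = 1/√k.
CV = SD/mean = 34/72.6 = 0.4683, hence k = 1/CV² = 4.56.
Then θ = mean/k = 72.6/4.56 = 15.9.

k ≈ 4.56, θ ≈ 15.9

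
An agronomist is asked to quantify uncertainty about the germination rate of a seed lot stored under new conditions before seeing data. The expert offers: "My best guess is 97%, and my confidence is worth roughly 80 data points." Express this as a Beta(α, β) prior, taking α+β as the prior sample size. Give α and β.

α = 77.6, β = 2.4

Under the effective-sample-size interpretation, Beta(α, β) has prior mean α/(α+β) and prior sample size α+β.
So α+β = 80 and α/(α+β) = 0.97, giving α = 0.97·80 = 77.6 and β = 80 − 77.6 = 2.4.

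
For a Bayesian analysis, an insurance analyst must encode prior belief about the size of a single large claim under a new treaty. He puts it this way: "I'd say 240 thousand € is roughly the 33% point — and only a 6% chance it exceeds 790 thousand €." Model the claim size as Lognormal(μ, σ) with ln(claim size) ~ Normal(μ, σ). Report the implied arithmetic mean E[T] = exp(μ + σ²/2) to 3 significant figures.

E[T] ≈ 373 thousand €

If T ~ Lognormal(μ,σ) then ln T ~ Normal(μ,σ), so the p-quantile of ln T is μ + z_p·σ.
ln(240) = 5.481 and ln(790) = 6.672; z_{0.33} = -0.4399, z_{0.94} = 1.555.
σ = (6.672 − 5.481)/(1.555 − (-0.4399)) = 0.597.
μ = 5.481 − (-0.4399)·0.597 = 5.743.
E[T] = exp(μ + σ²/2) = exp(5.743 + 0.1784) = 373 thousand €.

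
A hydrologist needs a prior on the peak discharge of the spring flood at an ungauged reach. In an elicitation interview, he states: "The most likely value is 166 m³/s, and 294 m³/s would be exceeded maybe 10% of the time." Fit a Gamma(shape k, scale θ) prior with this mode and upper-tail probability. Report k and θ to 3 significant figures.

k ≈ 6.82, θ ≈ 28.5

Gamma(k,θ) with k>1 has mode (k−1)θ, so θ = 166/(k−1).
Need P(X < 294) = 0.9 with θ tied to k this way. Start at k = 2, θ = 166: P(X<294) ≈ 0.529.
Too low — raise k to concentrate. Iterating converges to k ≈ 6.82.
Then θ = 166/(6.82−1) ≈ 28.5.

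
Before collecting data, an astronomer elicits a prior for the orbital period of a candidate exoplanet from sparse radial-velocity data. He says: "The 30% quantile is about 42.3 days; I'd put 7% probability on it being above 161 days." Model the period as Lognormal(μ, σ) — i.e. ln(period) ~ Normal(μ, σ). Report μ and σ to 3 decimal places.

μ ≈ 4.095, σ ≈ 0.668

If T ~ Lognormal(μ,σ) then ln T ~ Normal(μ,σ), so the p-quantile of ln T is μ + z_p·σ.
ln(42.3) = 3.745 and ln(161) = 5.081; z_{0.3} = -0.5244, z_{0.93} = 1.476.
σ = (5.081 − 3.745)/(1.476 − (-0.5244)) = 0.668.
μ = 3.745 − (-0.5244)·0.668 = 4.095.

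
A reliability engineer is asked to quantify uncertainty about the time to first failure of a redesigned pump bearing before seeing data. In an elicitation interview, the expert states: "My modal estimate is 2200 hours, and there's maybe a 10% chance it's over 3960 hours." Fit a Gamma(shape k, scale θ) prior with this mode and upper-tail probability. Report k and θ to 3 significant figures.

Gamma(k,θ) with k>1 has mode (k−1)θ, so θ = 2200/(k−1).
Need P(X < 3960) = 0.9 with θ tied to k this way. Start at k = 2, θ = 2200: P(X<3960) ≈ 0.537.
Too low — raise k to concentrate. Iterating converges to k ≈ 6.51.
Then θ = 2200/(6.51−1) ≈ 399.

k ≈ 6.51, θ ≈ 399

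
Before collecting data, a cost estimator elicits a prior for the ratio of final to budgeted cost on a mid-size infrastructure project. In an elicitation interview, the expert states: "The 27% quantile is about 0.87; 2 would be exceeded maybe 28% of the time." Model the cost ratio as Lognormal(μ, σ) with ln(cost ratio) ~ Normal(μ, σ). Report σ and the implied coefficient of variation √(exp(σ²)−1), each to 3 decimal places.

σ ≈ 0.696, CV ≈ 0.790

If T ~ Lognormal(μ,σ) then ln T ~ Normal(μ,σ), so the p-quantile of ln T is μ + z_p·σ.
ln(0.87) = -0.1393 and ln(2) = 0.6931; z_{0.27} = -0.6128, z_{0.72} = 0.5828.
σ = (0.6931 − -0.1393)/(0.5828 − (-0.6128)) = 0.696.
μ = -0.1393 − (-0.6128)·0.696 = 0.287.
CV = √(exp(σ²)−1) = √(exp(0.4847)−1) = 0.790.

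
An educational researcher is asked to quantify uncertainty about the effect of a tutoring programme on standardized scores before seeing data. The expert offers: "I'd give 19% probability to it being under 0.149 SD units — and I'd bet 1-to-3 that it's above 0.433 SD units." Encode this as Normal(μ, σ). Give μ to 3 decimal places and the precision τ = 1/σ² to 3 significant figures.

For Normal(μ,σ), the p-quantile is μ + z_p·σ. Here z_{0.19} = -0.8779, z_{0.75} = 0.6745.
So 0.149 = μ − 0.8779σ and 0.433 = μ + 0.6745σ.
Subtracting: σ = (0.433 − 0.149)/(0.6745 − (-0.8779)) = 0.183.
Then μ = 0.149 − (-0.8779)·0.183 = 0.310.
Precision τ = 1/σ² = 1/0.1829² = 29.9.

μ = 0.310, τ = 29.9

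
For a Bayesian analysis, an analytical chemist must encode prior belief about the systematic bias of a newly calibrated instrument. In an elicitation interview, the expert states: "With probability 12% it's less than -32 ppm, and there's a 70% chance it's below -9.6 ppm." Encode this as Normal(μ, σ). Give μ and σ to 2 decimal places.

μ = -16.51, σ = 13.18

For Normal(μ,σ), the p-quantile is μ + z_p·σ. Here z_{0.12} = -1.175, z_{0.7} = 0.5244.
So -32 = μ − 1.175σ and -9.6 = μ + 0.5244σ.
Subtracting: σ = (-9.6 − -32)/(0.5244 − (-1.175)) = 13.18.
Then μ = -32 − (-1.175)·13.18 = -16.51.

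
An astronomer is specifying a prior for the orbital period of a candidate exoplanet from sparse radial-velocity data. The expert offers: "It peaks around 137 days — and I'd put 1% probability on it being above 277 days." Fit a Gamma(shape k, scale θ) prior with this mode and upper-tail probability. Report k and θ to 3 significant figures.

Gamma(k,θ) with k>1 has mode (k−1)θ, so θ = 137/(k−1).
Need P(X < 277) = 0.99 with θ tied to k this way. Start at k = 2, θ = 137: P(X<277) ≈ 0.600.
Too low — raise k to concentrate. Iterating converges to k ≈ 10.9.
Then θ = 137/(10.9−1) ≈ 13.9.

k ≈ 10.9, θ ≈ 13.9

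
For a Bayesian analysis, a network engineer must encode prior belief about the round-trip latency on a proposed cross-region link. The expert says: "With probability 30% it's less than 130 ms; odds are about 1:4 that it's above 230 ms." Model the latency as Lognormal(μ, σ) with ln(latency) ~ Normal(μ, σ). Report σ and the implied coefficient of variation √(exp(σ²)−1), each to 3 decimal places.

If T ~ Lognormal(μ,σ) then ln T ~ Normal(μ,σ), so the p-quantile of ln T is μ + z_p·σ.
ln(130) = 4.868 and ln(230) = 5.438; z_{0.3} = -0.5244, z_{0.8} = 0.8416.
σ = (5.438 − 4.868)/(0.8416 − (-0.5244)) = 0.418.
μ = 4.868 − (-0.5244)·0.418 = 5.087.
CV = √(exp(σ²)−1) = √(exp(0.1744)−1) = 0.437.

σ ≈ 0.418, CV ≈ 0.437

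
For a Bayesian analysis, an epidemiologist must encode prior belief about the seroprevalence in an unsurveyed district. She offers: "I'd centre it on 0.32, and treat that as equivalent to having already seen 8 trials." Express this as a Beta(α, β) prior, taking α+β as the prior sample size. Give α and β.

α = 2.56, β = 5.44

Under the effective-sample-size interpretation, Beta(α, β) has prior mean α/(α+β) and prior sample size α+β.
So α+β = 8 and α/(α+β) = 0.32, giving α = 0.32·8 = 2.56 and β = 8 − 2.56 = 5.44.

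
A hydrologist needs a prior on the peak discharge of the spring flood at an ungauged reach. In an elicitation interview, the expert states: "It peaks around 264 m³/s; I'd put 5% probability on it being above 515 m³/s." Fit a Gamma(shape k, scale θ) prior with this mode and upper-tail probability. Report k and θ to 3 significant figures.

k ≈ 7.22, θ ≈ 42.5

Gamma(k,θ) with k>1 has mode (k−1)θ, so θ = 264/(k−1).
Need P(X < 515) = 0.95 with θ tied to k this way. Start at k = 2, θ = 264: P(X<515) ≈ 0.581.
Too low — raise k to concentrate. Iterating converges to k ≈ 7.22.
Then θ = 264/(7.22−1) ≈ 42.5.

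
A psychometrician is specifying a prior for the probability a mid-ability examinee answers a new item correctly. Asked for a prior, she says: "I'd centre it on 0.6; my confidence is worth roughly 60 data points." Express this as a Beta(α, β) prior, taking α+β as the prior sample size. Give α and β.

Under the effective-sample-size interpretation, Beta(α, β) has prior mean α/(α+β) and prior sample size α+β.
So α+β = 60 and α/(α+β) = 0.6, giving α = 0.6·60 = 36 and β = 60 − 36 = 24.

α = 36, β = 24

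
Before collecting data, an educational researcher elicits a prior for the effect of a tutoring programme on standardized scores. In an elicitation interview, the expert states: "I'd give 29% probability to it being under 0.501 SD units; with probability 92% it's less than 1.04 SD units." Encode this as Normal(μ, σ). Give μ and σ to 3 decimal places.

μ = 0.653, σ = 0.275

The p-quantile of Normal(μ,σ) is μ + z_p·σ, with z_{0.29} = -0.5534 and z_{0.92} = 1.405.
Eliminate σ: μ = (z₂·x₁ − z₁·x₂)/(z₂ − z₁) = (1.405·0.501 − (-0.5534)·1.04)/1.958 = 0.653.
Then σ = (x₂ − x₁)/(z₂ − z₁) = (1.04 − 0.501)/1.958 = 0.275.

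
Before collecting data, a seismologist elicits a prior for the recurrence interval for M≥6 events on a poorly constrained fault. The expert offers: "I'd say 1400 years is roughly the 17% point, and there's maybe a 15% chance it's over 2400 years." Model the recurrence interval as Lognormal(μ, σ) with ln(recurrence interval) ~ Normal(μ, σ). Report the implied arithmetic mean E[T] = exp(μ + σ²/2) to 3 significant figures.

E[T] ≈ 1880 years

If T ~ Lognormal(μ,σ) then ln T ~ Normal(μ,σ), so the p-quantile of ln T is μ + z_p·σ.
ln(1400) = 7.244 and ln(2400) = 7.783; z_{0.17} = -0.9542, z_{0.85} = 1.036.
σ = (7.783 − 7.244)/(1.036 − (-0.9542)) = 0.271.
μ = 7.244 − (-0.9542)·0.271 = 7.503.
E[T] = exp(μ + σ²/2) = exp(7.503 + 0.0367) = 1880 years.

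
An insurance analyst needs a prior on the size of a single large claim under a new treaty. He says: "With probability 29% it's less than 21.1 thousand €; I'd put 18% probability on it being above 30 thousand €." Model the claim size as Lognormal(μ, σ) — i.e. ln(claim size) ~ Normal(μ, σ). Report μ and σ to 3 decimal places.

μ ≈ 3.182, σ ≈ 0.240

If T ~ Lognormal(μ,σ) then ln T ~ Normal(μ,σ), so the p-quantile of ln T is μ + z_p·σ.
ln(21.1) = 3.049 and ln(30) = 3.401; z_{0.29} = -0.5534, z_{0.82} = 0.9154.
σ = (3.401 − 3.049)/(0.9154 − (-0.5534)) = 0.240.
μ = 3.049 − (-0.5534)·0.240 = 3.182.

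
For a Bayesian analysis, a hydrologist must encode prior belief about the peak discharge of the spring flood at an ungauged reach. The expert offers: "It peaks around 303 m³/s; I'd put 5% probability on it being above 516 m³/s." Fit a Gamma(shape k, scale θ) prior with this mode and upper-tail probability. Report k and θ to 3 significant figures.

Gamma(k,θ) with k>1 has mode (k−1)θ, so θ = 303/(k−1).
Need P(X < 516) = 0.95 with θ tied to k this way. Start at k = 2, θ = 303: P(X<516) ≈ 0.508.
Too low — raise k to concentrate. Iterating converges to k ≈ 10.9.
Then θ = 303/(10.9−1) ≈ 30.8.

k ≈ 10.9, θ ≈ 30.8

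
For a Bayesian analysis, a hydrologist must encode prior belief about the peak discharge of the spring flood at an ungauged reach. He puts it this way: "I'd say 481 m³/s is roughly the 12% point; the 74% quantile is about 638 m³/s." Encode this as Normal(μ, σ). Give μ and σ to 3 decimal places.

μ = 582.452, σ = 86.343

The p-quantile of Normal(μ,σ) is μ + z_p·σ, with z_{0.12} = -1.175 and z_{0.74} = 0.6433.
Eliminate σ: μ = (z₂·x₁ − z₁·x₂)/(z₂ − z₁) = (0.6433·481 − (-1.175)·638)/1.818 = 582.452.
Then σ = (x₂ − x₁)/(z₂ − z₁) = (638 − 481)/1.818 = 86.343.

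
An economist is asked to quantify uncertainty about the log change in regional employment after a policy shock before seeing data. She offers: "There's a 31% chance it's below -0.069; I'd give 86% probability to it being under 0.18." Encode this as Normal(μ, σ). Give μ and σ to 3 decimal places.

The p-quantile of Normal(μ,σ) is μ + z_p·σ, with z_{0.31} = -0.4959 and z_{0.86} = 1.08.
Eliminate σ: μ = (z₂·x₁ − z₁·x₂)/(z₂ − z₁) = (1.08·-0.069 − (-0.4959)·0.18)/1.576 = 0.009.
Then σ = (x₂ − x₁)/(z₂ − z₁) = (0.18 − -0.069)/1.576 = 0.158.

μ = 0.009, σ = 0.158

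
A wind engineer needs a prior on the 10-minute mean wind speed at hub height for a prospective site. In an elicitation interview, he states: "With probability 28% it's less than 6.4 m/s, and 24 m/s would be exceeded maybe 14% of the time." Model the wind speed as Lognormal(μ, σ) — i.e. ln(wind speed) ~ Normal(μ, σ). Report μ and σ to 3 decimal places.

μ ≈ 2.319, σ ≈ 0.795

If T ~ Lognormal(μ,σ) then ln T ~ Normal(μ,σ), so the p-quantile of ln T is μ + z_p·σ.
ln(6.4) = 1.856 and ln(24) = 3.178; z_{0.28} = -0.5828, z_{0.86} = 1.08.
σ = (3.178 − 1.856)/(1.08 − (-0.5828)) = 0.795.
μ = 1.856 − (-0.5828)·0.795 = 2.319.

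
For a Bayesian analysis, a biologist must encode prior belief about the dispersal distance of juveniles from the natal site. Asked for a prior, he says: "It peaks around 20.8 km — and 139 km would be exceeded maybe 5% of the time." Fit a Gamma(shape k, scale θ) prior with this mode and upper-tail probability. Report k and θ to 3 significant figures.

Gamma(k,θ) with k>1 has mode (k−1)θ, so θ = 20.8/(k−1).
Need P(X < 139) = 0.95 with θ tied to k this way. Start at k = 2, θ = 20.8: P(X<139) ≈ 0.990.
Too high — lower k to spread out. Iterating converges to k ≈ 1.61.
Then θ = 20.8/(1.61−1) ≈ 33.9.

k ≈ 1.61, θ ≈ 33.9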